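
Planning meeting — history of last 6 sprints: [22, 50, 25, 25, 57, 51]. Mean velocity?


Formula: Avg velocity = Total points / Number of sprints
Points: [22, 50, 25, 25, 57, 51]
Sum = 22 + 50 + 25 + 25 + 57 + 51 = 230
Avg velocity = 230 / 6 = 38.33 points/sprint

38.33 points/sprint


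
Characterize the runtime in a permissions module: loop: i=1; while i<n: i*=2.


Reasoning: i doubles each step so iterations are log2(n)
Complexity: O(log n)

O(log n)


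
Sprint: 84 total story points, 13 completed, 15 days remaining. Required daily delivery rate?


Formula: Required rate = Remaining points / Days left
Remaining = 84 - 13 = 71 points
Required rate = 71 / 15 = 4.73 points/day

4.73 points/day


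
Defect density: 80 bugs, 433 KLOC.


Defect density = defects / KLOC
Defect density = 80 / 433
Defect density = 0.185 defects/KLOC

0.185 defects/KLOC


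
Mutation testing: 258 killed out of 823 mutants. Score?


Mutation score = killed / total * 100
Mutation score = 258 / 823 * 100
Mutation score = 31.35%

31.35%


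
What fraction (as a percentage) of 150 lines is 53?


Coverage = covered / total * 100
Coverage = 53 / 150 * 100
Coverage = 35.33%

35.33%


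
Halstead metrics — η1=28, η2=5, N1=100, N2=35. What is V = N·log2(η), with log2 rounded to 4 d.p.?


Formula: V = N * log2(η), where N = N1 + N2 and η = η1 + η2
η = 28 + 5 = 33
N = 100 + 35 = 135
log2(33) ≈ 5.0444
V = 135 * 5.0444 = 680.99

680.99


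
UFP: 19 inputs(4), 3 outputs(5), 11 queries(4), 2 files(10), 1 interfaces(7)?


UFP = EI*4 + EO*5 + EQ*4 + ILF*10 + EIF*7
UFP = 19*4 + 3*5 + 11*4 + 2*10 + 1*7
UFP = 76 + 15 + 44 + 20 + 7
UFP = 162

162


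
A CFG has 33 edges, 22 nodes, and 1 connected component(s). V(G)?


Formula: V(G) = E - N + 2P
V(G) = 33 - 22 + 2*1
V(G) = 11 + 2
V(G) = 13

13


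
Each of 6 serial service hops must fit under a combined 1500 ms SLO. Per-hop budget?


Formula: per_stage = total_budget / stages
per_stage = 1500 / 6
per_stage = 250.0 ms

250.0 ms


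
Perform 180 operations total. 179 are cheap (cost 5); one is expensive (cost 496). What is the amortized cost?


Formula: Amortized cost = Total cost / Operations
Total cost = (179 * 5) + (1 * 496)
Total cost = 895 + 496 = 1391
Amortized = 1391 / 180 = 7.7278

7.7278


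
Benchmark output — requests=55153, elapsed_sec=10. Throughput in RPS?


Formula: throughput = requests / seconds
throughput = 55153 / 10
throughput = 5515.3 requests/second

5515.3 requests/second


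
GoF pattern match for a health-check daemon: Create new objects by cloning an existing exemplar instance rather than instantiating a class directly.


This matches the Prototype pattern

Prototype


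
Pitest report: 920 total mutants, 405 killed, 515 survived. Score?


Mutation score = killed / total * 100
Mutation score = 405 / 920 * 100
Mutation score = 44.02%

44.02%


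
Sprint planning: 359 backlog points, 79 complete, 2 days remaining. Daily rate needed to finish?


Formula: Required rate = Remaining points / Days left
Remaining = 359 - 79 = 280 points
Required rate = 280 / 2 = 140.0 points/day

140.0 points/day


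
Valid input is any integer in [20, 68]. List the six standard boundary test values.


Range: [20, 68]
Boundaries: just below min, min, min+1, max-1, max, just above max
Values: [19, 20, 21, 67, 68, 69]

[19, 20, 21, 67, 68, 69]


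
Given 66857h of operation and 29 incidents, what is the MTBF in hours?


Formula: MTBF = Total operating time / Number of failures
MTBF = 66857 / 29
MTBF = 2305.41 hours

2305.41 hours


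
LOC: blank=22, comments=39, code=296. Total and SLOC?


Total LOC = blank + comment + code
Total LOC = 22 + 39 + 296 = 357
SLOC (source only) = code = 296

Total LOC: 357, SLOC: 296


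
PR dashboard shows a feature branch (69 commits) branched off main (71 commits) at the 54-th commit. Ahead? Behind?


Common ancestor: commit #54
feature commits after divergence: 69 - 54 = 15
main commits after divergence: 71 - 54 = 17
feature is 15 commits ahead of main
main is 17 commits ahead of feature

feature ahead: 15, main ahead: 17


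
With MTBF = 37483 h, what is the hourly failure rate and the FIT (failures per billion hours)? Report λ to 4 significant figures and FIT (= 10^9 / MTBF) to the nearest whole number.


Formula: λ = 1 / MTBF; FIT = λ × 1e9 = 1e9 / MTBF
λ = 1 / 37483 ≈ 2.668e-05 failures/hour
FIT = 1e9 / 37483 ≈ 26679 failures per 1e9 hours (nearest whole number)

λ = 2.668e-05 /h, FIT = 26679


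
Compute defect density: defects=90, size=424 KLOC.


Defect density = defects / KLOC
Defect density = 90 / 424
Defect density = 0.212 defects/KLOC

0.212 defects/KLOC


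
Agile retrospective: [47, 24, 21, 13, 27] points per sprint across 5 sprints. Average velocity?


Formula: Avg velocity = Total points / Number of sprints
Points: [47, 24, 21, 13, 27]
Sum = 47 + 24 + 21 + 13 + 27 = 132
Avg velocity = 132 / 5 = 26.4 points/sprint

26.4 points/sprint


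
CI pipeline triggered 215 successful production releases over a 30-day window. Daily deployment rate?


Formula: deployments per day = releases / days
= 215 / 30
= 7.167 deploys/day
(equivalently, 50.17 deploys/week)

7.167 deploys/day


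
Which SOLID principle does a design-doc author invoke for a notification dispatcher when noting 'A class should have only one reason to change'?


This describes the Single Responsibility Principle (SRP)

Single Responsibility Principle (SRP)


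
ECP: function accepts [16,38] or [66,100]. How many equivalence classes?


Valid ranges: [16,38] and [66,100]
Class 1: x < 16 — invalid
Class 2: 16 ≤ x ≤ 38 — valid
Class 3: 38 < x < 66 — invalid (gap between ranges)
Class 4: 66 ≤ x ≤ 100 — valid
Class 5: x > 100 — invalid
Total equivalence classes: 5

5 equivalence classes


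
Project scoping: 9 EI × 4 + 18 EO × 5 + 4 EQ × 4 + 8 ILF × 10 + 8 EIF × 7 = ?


UFP = EI*4 + EO*5 + EQ*4 + ILF*10 + EIF*7
UFP = 9*4 + 18*5 + 4*4 + 8*10 + 8*7
UFP = 36 + 90 + 16 + 80 + 56
UFP = 278

278


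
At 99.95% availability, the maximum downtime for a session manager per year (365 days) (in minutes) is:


Formula: allowed downtime = period * (100 - SLA) / 100
Period (year (365 days)) = 525600 minutes
Unavailability fraction = (100 - 99.95) / 100
Allowed downtime = 525600 * (100 - 99.95) / 100
Allowed downtime = 262.8 minutes

262.8 minutes


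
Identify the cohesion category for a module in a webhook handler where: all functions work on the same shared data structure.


Reasoning: Functions share data
Type: Communicational cohesion

Communicational cohesion


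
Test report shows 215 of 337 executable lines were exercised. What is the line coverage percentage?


Coverage = covered / total * 100
Coverage = 215 / 337 * 100
Coverage = 63.8%

63.8%


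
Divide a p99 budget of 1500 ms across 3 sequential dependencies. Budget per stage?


Formula: per_stage = total_budget / stages
per_stage = 1500 / 3
per_stage = 500.0 ms

500.0 ms


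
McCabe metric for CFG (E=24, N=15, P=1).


Formula: V(G) = E - N + 2P
V(G) = 24 - 15 + 2*1
V(G) = 9 + 2
V(G) = 11

11


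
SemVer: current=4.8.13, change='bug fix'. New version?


Current: 4.8.13
Change category: 'bug fix' → patch bump
SemVer rule: patch bump → increment PATCH (MAJOR and MINOR unchanged)
New: 4.8.14

4.8.14


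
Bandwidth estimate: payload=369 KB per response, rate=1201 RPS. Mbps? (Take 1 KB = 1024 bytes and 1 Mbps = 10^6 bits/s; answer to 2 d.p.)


Formula: Mbps = payload_bytes * RPS * 8 / 1e6
Payload per request = 369 KB = 369 * 1024 = 377856 bytes
Total bytes/sec = 377856 * 1201 = 453805056
Total bits/sec = 453805056 * 8 = 3630440448
Mbps = 3630440448 / 1e6 = 3630.44

3630.44 Mbps


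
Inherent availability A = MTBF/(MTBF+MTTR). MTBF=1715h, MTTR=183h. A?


Availability = MTBF / (MTBF + MTTR)
Availability = 1715 / (1715 + 183)
Availability = 1715 / 1898
Availability = 90.3583%

90.3583%


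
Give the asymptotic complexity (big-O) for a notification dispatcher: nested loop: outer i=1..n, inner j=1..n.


Reasoning: n iterations times n iterations
Complexity: O(n^2)

O(n^2)


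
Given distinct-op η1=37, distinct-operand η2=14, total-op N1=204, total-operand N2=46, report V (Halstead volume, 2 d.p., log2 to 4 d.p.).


Formula: V = N * log2(η), where N = N1 + N2 and η = η1 + η2
η = 37 + 14 = 51
N = 204 + 46 = 250
log2(51) ≈ 5.6724
V = 250 * 5.6724 = 1418.10

1418.10


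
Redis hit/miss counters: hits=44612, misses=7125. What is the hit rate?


Formula: hit rate = hits / (hits + misses) * 100
hit rate = 44612 / (44612 + 7125) * 100
hit rate = 44612 / 51737 * 100
hit rate = 86.23%

86.23%


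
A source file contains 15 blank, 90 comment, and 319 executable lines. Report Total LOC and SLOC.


Total LOC = blank + comment + code
Total LOC = 15 + 90 + 319 = 424
SLOC (source only) = code = 319

Total LOC: 424, SLOC: 319


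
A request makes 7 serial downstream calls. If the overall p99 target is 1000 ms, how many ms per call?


Formula: per_stage = total_budget / stages
per_stage = 1000 / 7
per_stage = 142.86 ms

142.86 ms


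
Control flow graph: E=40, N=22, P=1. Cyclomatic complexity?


Formula: V(G) = E - N + 2P
V(G) = 40 - 22 + 2*1
V(G) = 18 + 2
V(G) = 20

20


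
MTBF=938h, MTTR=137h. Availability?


Availability = MTBF / (MTBF + MTTR)
Availability = 938 / (938 + 137)
Availability = 938 / 1075
Availability = 87.2558%

87.2558%


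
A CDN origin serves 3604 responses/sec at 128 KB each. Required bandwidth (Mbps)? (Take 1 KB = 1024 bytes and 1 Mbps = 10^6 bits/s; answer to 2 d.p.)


Formula: Mbps = payload_bytes * RPS * 8 / 1e6
Payload per request = 128 KB = 128 * 1024 = 131072 bytes
Total bytes/sec = 131072 * 3604 = 472383488
Total bits/sec = 472383488 * 8 = 3779067904
Mbps = 3779067904 / 1e6 = 3779.07

3779.07 Mbps


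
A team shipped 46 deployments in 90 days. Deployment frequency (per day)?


Formula: deployments per day = releases / days
= 46 / 90
= 0.511 deploys/day
(equivalently, 3.58 deploys/week)

0.511 deploys/day


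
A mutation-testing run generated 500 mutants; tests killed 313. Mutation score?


Mutation score = killed / total * 100
Mutation score = 313 / 500 * 100
Mutation score = 62.6%

62.6%


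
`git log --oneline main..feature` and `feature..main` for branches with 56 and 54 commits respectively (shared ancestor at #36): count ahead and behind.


Common ancestor: commit #36
feature commits after divergence: 56 - 36 = 20
main commits after divergence: 54 - 36 = 18
feature is 20 commits ahead of main
main is 18 commits ahead of feature

feature ahead: 20, main ahead: 18


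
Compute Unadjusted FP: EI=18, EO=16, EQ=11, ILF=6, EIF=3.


UFP = EI*4 + EO*5 + EQ*4 + ILF*10 + EIF*7
UFP = 18*4 + 16*5 + 11*4 + 6*10 + 3*7
UFP = 72 + 80 + 44 + 60 + 21
UFP = 277

277


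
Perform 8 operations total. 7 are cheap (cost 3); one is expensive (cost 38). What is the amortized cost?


Formula: Amortized cost = Total cost / Operations
Total cost = (7 * 3) + (1 * 38)
Total cost = 21 + 38 = 59
Amortized = 59 / 8 = 7.375

7.375


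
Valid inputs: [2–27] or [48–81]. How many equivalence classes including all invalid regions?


Valid ranges: [2,27] and [48,81]
Class 1: x < 2 — invalid
Class 2: 2 ≤ x ≤ 27 — valid
Class 3: 27 < x < 48 — invalid (gap between ranges)
Class 4: 48 ≤ x ≤ 81 — valid
Class 5: x > 81 — invalid
Total equivalence classes: 5

5 equivalence classes


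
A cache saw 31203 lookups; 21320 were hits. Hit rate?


Formula: hit rate = hits / (hits + misses) * 100
hit rate = 21320 / (21320 + 9883) * 100
hit rate = 21320 / 31203 * 100
hit rate = 68.33%

68.33%


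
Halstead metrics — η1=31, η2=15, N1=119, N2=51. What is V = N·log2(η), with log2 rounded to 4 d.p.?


Formula: V = N * log2(η), where N = N1 + N2 and η = η1 + η2
η = 31 + 15 = 46
N = 119 + 51 = 170
log2(46) ≈ 5.5236
V = 170 * 5.5236 = 939.01

939.01


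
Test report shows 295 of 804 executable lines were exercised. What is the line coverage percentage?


Coverage = covered / total * 100
Coverage = 295 / 804 * 100
Coverage = 36.69%

36.69%


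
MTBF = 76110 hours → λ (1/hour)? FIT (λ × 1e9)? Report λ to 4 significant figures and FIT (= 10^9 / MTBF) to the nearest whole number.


Formula: λ = 1 / MTBF; FIT = λ × 1e9 = 1e9 / MTBF
λ = 1 / 76110 ≈ 1.314e-05 failures/hour
FIT = 1e9 / 76110 ≈ 13139 failures per 1e9 hours (nearest whole number)

λ = 1.314e-05 /h, FIT = 13139


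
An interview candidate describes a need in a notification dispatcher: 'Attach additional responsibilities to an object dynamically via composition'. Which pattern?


This matches the Decorator pattern

Decorator


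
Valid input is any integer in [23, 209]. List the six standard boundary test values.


Range: [23, 209]
Boundaries: just below min, min, min+1, max-1, max, just above max
Values: [22, 23, 24, 208, 209, 210]

[22, 23, 24, 208, 209, 210]


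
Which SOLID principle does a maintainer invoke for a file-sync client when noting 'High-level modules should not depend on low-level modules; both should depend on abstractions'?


This describes the Dependency Inversion Principle (DIP)

Dependency Inversion Principle (DIP)


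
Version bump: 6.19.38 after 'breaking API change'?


Current: 6.19.38
Change category: 'breaking API change' → major bump
SemVer rule: major bump → increment MAJOR, reset MINOR and PATCH to 0
New: 7.0.0

7.0.0


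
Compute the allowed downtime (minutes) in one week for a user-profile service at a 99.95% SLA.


Formula: allowed downtime = period * (100 - SLA) / 100
Period (week) = 10080 minutes
Unavailability fraction = (100 - 99.95) / 100
Allowed downtime = 10080 * (100 - 99.95) / 100
Allowed downtime = 5.04 minutes

5.04 minutes


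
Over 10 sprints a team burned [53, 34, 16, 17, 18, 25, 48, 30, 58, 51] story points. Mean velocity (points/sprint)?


Formula: Avg velocity = Total points / Number of sprints
Points: [53, 34, 16, 17, 18, 25, 48, 30, 58, 51]
Sum = 53 + 34 + 16 + 17 + 18 + 25 + 48 + 30 + 58 + 51 = 350
Avg velocity = 350 / 10 = 35.0 points/sprint

35.0 points/sprint


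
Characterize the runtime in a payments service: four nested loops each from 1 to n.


Reasoning: four levels of nesting
Complexity: O(n^4)

O(n^4)


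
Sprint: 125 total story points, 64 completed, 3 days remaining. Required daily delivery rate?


Formula: Required rate = Remaining points / Days left
Remaining = 125 - 64 = 61 points
Required rate = 61 / 3 = 20.33 points/day

20.33 points/day


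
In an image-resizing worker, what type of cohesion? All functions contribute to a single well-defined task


Reasoning: Best: single purpose
Type: Functional cohesion

Functional cohesion


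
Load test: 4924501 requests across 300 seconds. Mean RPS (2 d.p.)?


Formula: throughput = requests / seconds
throughput = 4924501 / 300
throughput = 16415.0 requests/second

16415.0 requests/second


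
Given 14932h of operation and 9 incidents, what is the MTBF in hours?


Formula: MTBF = Total operating time / Number of failures
MTBF = 14932 / 9
MTBF = 1659.11 hours

1659.11 hours


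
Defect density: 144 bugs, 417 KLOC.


Defect density = defects / KLOC
Defect density = 144 / 417
Defect density = 0.345 defects/KLOC

0.345 defects/KLOC


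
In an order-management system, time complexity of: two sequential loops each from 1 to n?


Reasoning: sequential dominates: O(n) + O(n) = O(n)
Complexity: O(n)

O(n)


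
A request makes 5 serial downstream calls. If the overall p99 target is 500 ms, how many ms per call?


Formula: per_stage = total_budget / stages
per_stage = 500 / 5
per_stage = 100.0 ms

100.0 ms


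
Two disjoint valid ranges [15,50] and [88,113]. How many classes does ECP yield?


Valid ranges: [15,50] and [88,113]
Class 1: x < 15 — invalid
Class 2: 15 ≤ x ≤ 50 — valid
Class 3: 50 < x < 88 — invalid (gap between ranges)
Class 4: 88 ≤ x ≤ 113 — valid
Class 5: x > 113 — invalid
Total equivalence classes: 5

5 equivalence classes


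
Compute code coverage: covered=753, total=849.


Coverage = covered / total * 100
Coverage = 753 / 849 * 100
Coverage = 88.69%

88.69%


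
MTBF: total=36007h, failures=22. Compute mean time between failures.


Formula: MTBF = Total operating time / Number of failures
MTBF = 36007 / 22
MTBF = 1636.68 hours

1636.68 hours


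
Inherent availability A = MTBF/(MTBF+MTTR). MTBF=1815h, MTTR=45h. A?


Availability = MTBF / (MTBF + MTTR)
Availability = 1815 / (1815 + 45)
Availability = 1815 / 1860
Availability = 97.5806%

97.5806%


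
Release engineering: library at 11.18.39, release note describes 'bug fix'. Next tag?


Current: 11.18.39
Change category: 'bug fix' → patch bump
SemVer rule: patch bump → increment PATCH (MAJOR and MINOR unchanged)
New: 11.18.40

11.18.40


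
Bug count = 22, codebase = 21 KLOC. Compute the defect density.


Defect density = defects / KLOC
Defect density = 22 / 21
Defect density = 1.048 defects/KLOC

1.048 defects/KLOC


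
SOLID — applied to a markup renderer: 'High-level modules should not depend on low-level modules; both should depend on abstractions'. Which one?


This describes the Dependency Inversion Principle (DIP)

Dependency Inversion Principle (DIP)


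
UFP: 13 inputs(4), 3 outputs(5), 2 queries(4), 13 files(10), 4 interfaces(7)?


UFP = EI*4 + EO*5 + EQ*4 + ILF*10 + EIF*7
UFP = 13*4 + 3*5 + 2*4 + 13*10 + 4*7
UFP = 52 + 15 + 8 + 130 + 28
UFP = 233

233


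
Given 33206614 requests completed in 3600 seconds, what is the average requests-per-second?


Formula: throughput = requests / seconds
throughput = 33206614 / 3600
throughput = 9224.06 requests/second

9224.06 requests/second


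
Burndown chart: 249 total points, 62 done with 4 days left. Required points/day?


Formula: Required rate = Remaining points / Days left
Remaining = 249 - 62 = 187 points
Required rate = 187 / 4 = 46.75 points/day

46.75 points/day


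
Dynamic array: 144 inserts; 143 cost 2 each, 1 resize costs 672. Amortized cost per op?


Formula: Amortized cost = Total cost / Operations
Total cost = (143 * 2) + (1 * 672)
Total cost = 286 + 672 = 958
Amortized = 958 / 144 = 6.6528

6.6528


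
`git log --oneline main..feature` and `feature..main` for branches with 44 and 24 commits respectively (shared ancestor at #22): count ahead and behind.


Common ancestor: commit #22
feature commits after divergence: 44 - 22 = 22
main commits after divergence: 24 - 22 = 2
feature is 22 commits ahead of main
main is 2 commits ahead of feature

feature ahead: 22, main ahead: 2


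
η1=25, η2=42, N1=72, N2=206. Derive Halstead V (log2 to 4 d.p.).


Formula: V = N * log2(η), where N = N1 + N2 and η = η1 + η2
η = 25 + 42 = 67
N = 72 + 206 = 278
log2(67) ≈ 6.0661
V = 278 * 6.0661 = 1686.38

1686.38


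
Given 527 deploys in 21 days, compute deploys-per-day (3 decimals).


Formula: deployments per day = releases / days
= 527 / 21
= 25.095 deploys/day
(equivalently, 175.67 deploys/week)

25.095 deploys/day


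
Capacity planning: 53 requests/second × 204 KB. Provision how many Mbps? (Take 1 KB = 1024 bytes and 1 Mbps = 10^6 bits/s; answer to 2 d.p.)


Formula: Mbps = payload_bytes * RPS * 8 / 1e6
Payload per request = 204 KB = 204 * 1024 = 208896 bytes
Total bytes/sec = 208896 * 53 = 11071488
Total bits/sec = 11071488 * 8 = 88571904
Mbps = 88571904 / 1e6 = 88.57

88.57 Mbps


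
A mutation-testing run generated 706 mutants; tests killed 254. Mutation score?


Mutation score = killed / total * 100
Mutation score = 254 / 706 * 100
Mutation score = 35.98%

35.98%


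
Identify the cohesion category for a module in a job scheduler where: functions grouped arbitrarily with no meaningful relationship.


Reasoning: Worst: random grouping
Type: Coincidental cohesion

Coincidental cohesion


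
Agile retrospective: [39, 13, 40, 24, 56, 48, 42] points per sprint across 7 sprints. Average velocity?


Formula: Avg velocity = Total points / Number of sprints
Points: [39, 13, 40, 24, 56, 48, 42]
Sum = 39 + 13 + 40 + 24 + 56 + 48 + 42 = 262
Avg velocity = 262 / 7 = 37.43 points/sprint

37.43 points/sprint


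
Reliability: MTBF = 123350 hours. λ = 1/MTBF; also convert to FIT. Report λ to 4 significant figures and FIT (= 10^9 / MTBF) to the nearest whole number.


Formula: λ = 1 / MTBF; FIT = λ × 1e9 = 1e9 / MTBF
λ = 1 / 123350 ≈ 8.107e-06 failures/hour
FIT = 1e9 / 123350 ≈ 8107 failures per 1e9 hours (nearest whole number)

λ = 8.107e-06 /h, FIT = 8107


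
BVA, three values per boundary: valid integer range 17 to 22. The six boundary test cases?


Range: [17, 22]
Boundaries: just below min, min, min+1, max-1, max, just above max
Values: [16, 17, 18, 21, 22, 23]

[16, 17, 18, 21, 22, 23]


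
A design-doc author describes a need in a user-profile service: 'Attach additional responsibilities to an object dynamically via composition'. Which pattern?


This matches the Decorator pattern

Decorator


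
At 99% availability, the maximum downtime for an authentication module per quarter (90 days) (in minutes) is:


Formula: allowed downtime = period * (100 - SLA) / 100
Period (quarter (90 days)) = 129600 minutes
Unavailability fraction = (100 - 99.0) / 100
Allowed downtime = 129600 * (100 - 99.0) / 100
Allowed downtime = 1296.0 minutes

1296.0 minutes


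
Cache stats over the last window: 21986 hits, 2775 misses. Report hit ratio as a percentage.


Formula: hit rate = hits / (hits + misses) * 100
hit rate = 21986 / (21986 + 2775) * 100
hit rate = 21986 / 24761 * 100
hit rate = 88.79%

88.79%


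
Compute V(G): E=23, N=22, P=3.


Formula: V(G) = E - N + 2P
V(G) = 23 - 22 + 2*3
V(G) = 1 + 6
V(G) = 7

7


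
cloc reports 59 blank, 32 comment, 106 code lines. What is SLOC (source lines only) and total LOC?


Total LOC = blank + comment + code
Total LOC = 59 + 32 + 106 = 197
SLOC (source only) = code = 106

Total LOC: 197, SLOC: 106


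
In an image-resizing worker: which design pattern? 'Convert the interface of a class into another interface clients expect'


This matches the Adapter pattern

Adapter


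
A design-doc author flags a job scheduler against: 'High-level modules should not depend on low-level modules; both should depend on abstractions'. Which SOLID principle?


This describes the Dependency Inversion Principle (DIP)

Dependency Inversion Principle (DIP)


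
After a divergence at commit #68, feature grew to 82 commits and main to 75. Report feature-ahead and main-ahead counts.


Common ancestor: commit #68
feature commits after divergence: 82 - 68 = 14
main commits after divergence: 75 - 68 = 7
feature is 14 commits ahead of main
main is 7 commits ahead of feature

feature ahead: 14, main ahead: 7


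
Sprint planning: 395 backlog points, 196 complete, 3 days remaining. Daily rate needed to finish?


Formula: Required rate = Remaining points / Days left
Remaining = 395 - 196 = 199 points
Required rate = 199 / 3 = 66.33 points/day

66.33 points/day


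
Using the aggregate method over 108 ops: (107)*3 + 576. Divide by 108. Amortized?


Formula: Amortized cost = Total cost / Operations
Total cost = (107 * 3) + (1 * 576)
Total cost = 321 + 576 = 897
Amortized = 897 / 108 = 8.3056

8.3056


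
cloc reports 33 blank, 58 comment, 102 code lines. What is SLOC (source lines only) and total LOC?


Total LOC = blank + comment + code
Total LOC = 33 + 58 + 102 = 193
SLOC (source only) = code = 102

Total LOC: 193, SLOC: 102


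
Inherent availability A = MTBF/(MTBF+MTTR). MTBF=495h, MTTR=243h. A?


Availability = MTBF / (MTBF + MTTR)
Availability = 495 / (495 + 243)
Availability = 495 / 738
Availability = 67.0732%

67.0732%


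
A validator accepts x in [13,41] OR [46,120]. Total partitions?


Valid ranges: [13,41] and [46,120]
Class 1: x < 13 — invalid
Class 2: 13 ≤ x ≤ 41 — valid
Class 3: 41 < x < 46 — invalid (gap between ranges)
Class 4: 46 ≤ x ≤ 120 — valid
Class 5: x > 120 — invalid
Total equivalence classes: 5

5 equivalence classes


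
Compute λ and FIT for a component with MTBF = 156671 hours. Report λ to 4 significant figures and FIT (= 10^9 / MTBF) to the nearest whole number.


Formula: λ = 1 / MTBF; FIT = λ × 1e9 = 1e9 / MTBF
λ = 1 / 156671 ≈ 6.383e-06 failures/hour
FIT = 1e9 / 156671 ≈ 6383 failures per 1e9 hours (nearest whole number)

λ = 6.383e-06 /h, FIT = 6383


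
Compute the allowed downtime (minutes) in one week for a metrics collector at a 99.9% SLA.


Formula: allowed downtime = period * (100 - SLA) / 100
Period (week) = 10080 minutes
Unavailability fraction = (100 - 99.9) / 100
Allowed downtime = 10080 * (100 - 99.9) / 100
Allowed downtime = 10.08 minutes

10.08 minutes


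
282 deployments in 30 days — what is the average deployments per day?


Formula: deployments per day = releases / days
= 282 / 30
= 9.4 deploys/day
(equivalently, 65.8 deploys/week)

9.4 deploys/day


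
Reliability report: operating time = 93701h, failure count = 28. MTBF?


Formula: MTBF = Total operating time / Number of failures
MTBF = 93701 / 28
MTBF = 3346.46 hours

3346.46 hours


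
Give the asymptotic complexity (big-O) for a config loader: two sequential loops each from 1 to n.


Reasoning: sequential dominates: O(n) + O(n) = O(n)
Complexity: O(n)

O(n)


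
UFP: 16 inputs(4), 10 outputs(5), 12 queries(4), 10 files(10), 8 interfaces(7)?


UFP = EI*4 + EO*5 + EQ*4 + ILF*10 + EIF*7
UFP = 16*4 + 10*5 + 12*4 + 10*10 + 8*7
UFP = 64 + 50 + 48 + 100 + 56
UFP = 318

318


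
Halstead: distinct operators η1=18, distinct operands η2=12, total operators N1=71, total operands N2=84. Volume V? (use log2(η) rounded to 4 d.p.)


Formula: V = N * log2(η), where N = N1 + N2 and η = η1 + η2
η = 18 + 12 = 30
N = 71 + 84 = 155
log2(30) ≈ 4.9069
V = 155 * 4.9069 = 760.57

760.57


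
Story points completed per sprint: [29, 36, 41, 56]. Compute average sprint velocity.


Formula: Avg velocity = Total points / Number of sprints
Points: [29, 36, 41, 56]
Sum = 29 + 36 + 41 + 56 = 162
Avg velocity = 162 / 4 = 40.5 points/sprint

40.5 points/sprint


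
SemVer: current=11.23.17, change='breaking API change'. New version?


Current: 11.23.17
Change category: 'breaking API change' → major bump
SemVer rule: major bump → increment MAJOR, reset MINOR and PATCH to 0
New: 12.0.0

12.0.0


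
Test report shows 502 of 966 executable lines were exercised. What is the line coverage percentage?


Coverage = covered / total * 100
Coverage = 502 / 966 * 100
Coverage = 51.97%

51.97%


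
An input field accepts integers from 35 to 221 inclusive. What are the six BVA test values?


Range: [35, 221]
Boundaries: just below min, min, min+1, max-1, max, just above max
Values: [34, 35, 36, 220, 221, 222]

[34, 35, 36, 220, 221, 222]


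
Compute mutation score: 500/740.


Mutation score = killed / total * 100
Mutation score = 500 / 740 * 100
Mutation score = 67.57%

67.57%


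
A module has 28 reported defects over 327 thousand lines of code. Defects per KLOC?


Defect density = defects / KLOC
Defect density = 28 / 327
Defect density = 0.086 defects/KLOC

0.086 defects/KLOC


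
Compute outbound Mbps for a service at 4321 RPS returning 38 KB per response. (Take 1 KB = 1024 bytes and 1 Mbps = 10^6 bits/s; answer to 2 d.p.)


Formula: Mbps = payload_bytes * RPS * 8 / 1e6
Payload per request = 38 KB = 38 * 1024 = 38912 bytes
Total bytes/sec = 38912 * 4321 = 168138752
Total bits/sec = 168138752 * 8 = 1345110016
Mbps = 1345110016 / 1e6 = 1345.11

1345.11 Mbps


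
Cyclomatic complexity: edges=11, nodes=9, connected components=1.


Formula: V(G) = E - N + 2P
V(G) = 11 - 9 + 2*1
V(G) = 2 + 2
V(G) = 4

4


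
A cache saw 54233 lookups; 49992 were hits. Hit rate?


Formula: hit rate = hits / (hits + misses) * 100
hit rate = 49992 / (49992 + 4241) * 100
hit rate = 49992 / 54233 * 100
hit rate = 92.18%

92.18%


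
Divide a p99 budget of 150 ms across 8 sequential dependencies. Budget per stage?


Formula: per_stage = total_budget / stages
per_stage = 150 / 8
per_stage = 18.75 ms

18.75 ms


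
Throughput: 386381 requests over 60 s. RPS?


Formula: throughput = requests / seconds
throughput = 386381 / 60
throughput = 6439.68 requests/second

6439.68 requests/second


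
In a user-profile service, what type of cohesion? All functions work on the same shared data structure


Reasoning: Functions share data
Type: Communicational cohesion

Communicational cohesion


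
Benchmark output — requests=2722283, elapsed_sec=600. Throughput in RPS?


Formula: throughput = requests / seconds
throughput = 2722283 / 600
throughput = 4537.14 requests/second

4537.14 requests/second


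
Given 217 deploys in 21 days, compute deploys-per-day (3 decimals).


Formula: deployments per day = releases / days
= 217 / 21
= 10.333 deploys/day
(equivalently, 72.33 deploys/week)

10.333 deploys/day


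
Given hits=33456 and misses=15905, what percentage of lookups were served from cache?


Formula: hit rate = hits / (hits + misses) * 100
hit rate = 33456 / (33456 + 15905) * 100
hit rate = 33456 / 49361 * 100
hit rate = 67.78%

67.78%


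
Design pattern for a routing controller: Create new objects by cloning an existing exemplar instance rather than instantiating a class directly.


This matches the Prototype pattern

Prototype


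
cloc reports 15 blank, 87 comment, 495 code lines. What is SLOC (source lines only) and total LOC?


Total LOC = blank + comment + code
Total LOC = 15 + 87 + 495 = 597
SLOC (source only) = code = 495

Total LOC: 597, SLOC: 495


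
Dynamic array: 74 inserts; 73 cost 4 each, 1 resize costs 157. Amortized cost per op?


Formula: Amortized cost = Total cost / Operations
Total cost = (73 * 4) + (1 * 157)
Total cost = 292 + 157 = 449
Amortized = 449 / 74 = 6.0676

6.0676


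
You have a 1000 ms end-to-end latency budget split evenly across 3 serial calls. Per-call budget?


Formula: per_stage = total_budget / stages
per_stage = 1000 / 3
per_stage = 333.33 ms

333.33 ms


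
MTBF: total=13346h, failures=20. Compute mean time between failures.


Formula: MTBF = Total operating time / Number of failures
MTBF = 13346 / 20
MTBF = 667.3 hours

667.3 hours


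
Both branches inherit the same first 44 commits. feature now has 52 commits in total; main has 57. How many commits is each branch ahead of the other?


Common ancestor: commit #44
feature commits after divergence: 52 - 44 = 8
main commits after divergence: 57 - 44 = 13
feature is 8 commits ahead of main
main is 13 commits ahead of feature

feature ahead: 8, main ahead: 13


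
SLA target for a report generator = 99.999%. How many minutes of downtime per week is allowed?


Formula: allowed downtime = period * (100 - SLA) / 100
Period (week) = 10080 minutes
Unavailability fraction = (100 - 99.999) / 100
Allowed downtime = 10080 * (100 - 99.999) / 100
Allowed downtime = 0.1008 minutes

0.1008 minutes


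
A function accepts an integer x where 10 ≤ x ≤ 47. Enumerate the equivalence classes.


Valid range: [10, 47]
Class 1: x < 10 — invalid
Class 2: 10 ≤ x ≤ 47 — valid
Class 3: x > 47 — invalid
Total equivalence classes: 3

3 equivalence classes


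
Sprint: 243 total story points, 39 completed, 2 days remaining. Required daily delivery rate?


Formula: Required rate = Remaining points / Days left
Remaining = 243 - 39 = 204 points
Required rate = 204 / 2 = 102.0 points/day

102.0 points/day


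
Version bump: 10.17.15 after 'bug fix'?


Current: 10.17.15
Change category: 'bug fix' → patch bump
SemVer rule: patch bump → increment PATCH (MAJOR and MINOR unchanged)
New: 10.17.16

10.17.16


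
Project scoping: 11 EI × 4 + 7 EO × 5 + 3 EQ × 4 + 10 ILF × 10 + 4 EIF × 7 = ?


UFP = EI*4 + EO*5 + EQ*4 + ILF*10 + EIF*7
UFP = 11*4 + 7*5 + 3*4 + 10*10 + 4*7
UFP = 44 + 35 + 12 + 100 + 28
UFP = 219

219


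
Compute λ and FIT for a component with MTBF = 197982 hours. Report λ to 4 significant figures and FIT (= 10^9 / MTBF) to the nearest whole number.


Formula: λ = 1 / MTBF; FIT = λ × 1e9 = 1e9 / MTBF
λ = 1 / 197982 ≈ 5.051e-06 failures/hour
FIT = 1e9 / 197982 ≈ 5051 failures per 1e9 hours (nearest whole number)

λ = 5.051e-06 /h, FIT = 5051


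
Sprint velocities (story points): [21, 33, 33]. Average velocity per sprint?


Formula: Avg velocity = Total points / Number of sprints
Points: [21, 33, 33]
Sum = 21 + 33 + 33 = 87
Avg velocity = 87 / 3 = 29.0 points/sprint

29.0 points/sprint


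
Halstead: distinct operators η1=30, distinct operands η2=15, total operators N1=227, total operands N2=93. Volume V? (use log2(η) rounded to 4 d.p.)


Formula: V = N * log2(η), where N = N1 + N2 and η = η1 + η2
η = 30 + 15 = 45
N = 227 + 93 = 320
log2(45) ≈ 5.4919
V = 320 * 5.4919 = 1757.41

1757.41


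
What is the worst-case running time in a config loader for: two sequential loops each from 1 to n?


Reasoning: sequential dominates: O(n) + O(n) = O(n)
Complexity: O(n)

O(n)


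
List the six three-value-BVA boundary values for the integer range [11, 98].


Range: [11, 98]
Boundaries: just below min, min, min+1, max-1, max, just above max
Values: [10, 11, 12, 97, 98, 99]

[10, 11, 12, 97, 98, 99]


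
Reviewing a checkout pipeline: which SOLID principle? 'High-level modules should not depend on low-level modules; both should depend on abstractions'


This describes the Dependency Inversion Principle (DIP)

Dependency Inversion Principle (DIP)


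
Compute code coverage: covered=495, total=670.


Coverage = covered / total * 100
Coverage = 495 / 670 * 100
Coverage = 73.88%

73.88%


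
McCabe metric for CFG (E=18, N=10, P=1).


Formula: V(G) = E - N + 2P
V(G) = 18 - 10 + 2*1
V(G) = 8 + 2
V(G) = 10

10


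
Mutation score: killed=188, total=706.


Mutation score = killed / total * 100
Mutation score = 188 / 706 * 100
Mutation score = 26.63%

26.63%


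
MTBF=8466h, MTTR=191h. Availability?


Availability = MTBF / (MTBF + MTTR)
Availability = 8466 / (8466 + 191)
Availability = 8466 / 8657
Availability = 97.7937%

97.7937%


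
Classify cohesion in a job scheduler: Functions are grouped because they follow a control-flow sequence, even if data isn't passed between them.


Reasoning: Grouped by order of execution within a routine, not by data flow
Type: Procedural cohesion

Procedural cohesion


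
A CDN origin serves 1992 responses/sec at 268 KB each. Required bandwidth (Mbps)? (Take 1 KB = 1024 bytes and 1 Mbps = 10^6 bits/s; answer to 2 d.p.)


Formula: Mbps = payload_bytes * RPS * 8 / 1e6
Payload per request = 268 KB = 268 * 1024 = 274432 bytes
Total bytes/sec = 274432 * 1992 = 546668544
Total bits/sec = 546668544 * 8 = 4373348352
Mbps = 4373348352 / 1e6 = 4373.35

4373.35 Mbps


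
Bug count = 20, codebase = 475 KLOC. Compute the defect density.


Defect density = defects / KLOC
Defect density = 20 / 475
Defect density = 0.042 defects/KLOC

0.042 defects/KLOC


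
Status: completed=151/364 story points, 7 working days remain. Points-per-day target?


Formula: Required rate = Remaining points / Days left
Remaining = 364 - 151 = 213 points
Required rate = 213 / 7 = 30.43 points/day

30.43 points/day


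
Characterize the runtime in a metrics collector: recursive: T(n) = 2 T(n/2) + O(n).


Reasoning: master theorem case 2 (merge-sort recurrence)
Complexity: O(n log n)

O(n log n)


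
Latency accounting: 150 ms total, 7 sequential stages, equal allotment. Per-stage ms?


Formula: per_stage = total_budget / stages
per_stage = 150 / 7
per_stage = 21.43 ms

21.43 ms


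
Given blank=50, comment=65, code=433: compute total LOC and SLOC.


Total LOC = blank + comment + code
Total LOC = 50 + 65 + 433 = 548
SLOC (source only) = code = 433

Total LOC: 548, SLOC: 433


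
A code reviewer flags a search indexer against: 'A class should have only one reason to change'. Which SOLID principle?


This describes the Single Responsibility Principle (SRP)

Single Responsibility Principle (SRP)


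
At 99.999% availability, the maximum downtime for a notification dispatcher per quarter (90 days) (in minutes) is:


Formula: allowed downtime = period * (100 - SLA) / 100
Period (quarter (90 days)) = 129600 minutes
Unavailability fraction = (100 - 99.999) / 100
Allowed downtime = 129600 * (100 - 99.999) / 100
Allowed downtime = 1.296 minutes

1.296 minutes


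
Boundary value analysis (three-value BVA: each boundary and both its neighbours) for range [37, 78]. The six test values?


Range: [37, 78]
Boundaries: just below min, min, min+1, max-1, max, just above max
Values: [36, 37, 38, 77, 78, 79]

[36, 37, 38, 77, 78, 79]


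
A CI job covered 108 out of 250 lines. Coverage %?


Coverage = covered / total * 100
Coverage = 108 / 250 * 100
Coverage = 43.2%

43.2%


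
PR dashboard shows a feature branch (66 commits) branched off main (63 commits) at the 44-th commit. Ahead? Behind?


Common ancestor: commit #44
feature commits after divergence: 66 - 44 = 22
main commits after divergence: 63 - 44 = 19
feature is 22 commits ahead of main
main is 19 commits ahead of feature

feature ahead: 22, main ahead: 19


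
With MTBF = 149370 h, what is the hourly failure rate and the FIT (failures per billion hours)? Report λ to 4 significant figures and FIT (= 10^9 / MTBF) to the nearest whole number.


Formula: λ = 1 / MTBF; FIT = λ × 1e9 = 1e9 / MTBF
λ = 1 / 149370 ≈ 6.695e-06 failures/hour
FIT = 1e9 / 149370 ≈ 6695 failures per 1e9 hours (nearest whole number)

λ = 6.695e-06 /h, FIT = 6695


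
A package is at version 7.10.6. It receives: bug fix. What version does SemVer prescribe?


Current: 7.10.6
Change category: 'bug fix' → patch bump
SemVer rule: patch bump → increment PATCH (MAJOR and MINOR unchanged)
New: 7.10.7

7.10.7


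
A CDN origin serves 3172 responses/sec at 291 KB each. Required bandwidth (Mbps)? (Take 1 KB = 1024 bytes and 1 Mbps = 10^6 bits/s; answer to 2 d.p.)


Formula: Mbps = payload_bytes * RPS * 8 / 1e6
Payload per request = 291 KB = 291 * 1024 = 297984 bytes
Total bytes/sec = 297984 * 3172 = 945205248
Total bits/sec = 945205248 * 8 = 7561641984
Mbps = 7561641984 / 1e6 = 7561.64

7561.64 Mbps


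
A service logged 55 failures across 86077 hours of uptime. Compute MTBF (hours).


Formula: MTBF = Total operating time / Number of failures
MTBF = 86077 / 55
MTBF = 1565.04 hours

1565.04 hours


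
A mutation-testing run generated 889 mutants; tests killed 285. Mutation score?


Mutation score = killed / total * 100
Mutation score = 285 / 889 * 100
Mutation score = 32.06%

32.06%


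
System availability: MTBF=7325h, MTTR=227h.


Availability = MTBF / (MTBF + MTTR)
Availability = 7325 / (7325 + 227)
Availability = 7325 / 7552
Availability = 96.9942%

96.9942%


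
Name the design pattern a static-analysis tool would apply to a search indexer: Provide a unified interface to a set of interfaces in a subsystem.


This matches the Facade pattern

Facade


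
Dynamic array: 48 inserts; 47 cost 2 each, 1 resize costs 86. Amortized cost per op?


Formula: Amortized cost = Total cost / Operations
Total cost = (47 * 2) + (1 * 86)
Total cost = 94 + 86 = 180
Amortized = 180 / 48 = 3.75

3.75


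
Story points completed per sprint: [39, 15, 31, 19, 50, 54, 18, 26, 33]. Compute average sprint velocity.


Formula: Avg velocity = Total points / Number of sprints
Points: [39, 15, 31, 19, 50, 54, 18, 26, 33]
Sum = 39 + 15 + 31 + 19 + 50 + 54 + 18 + 26 + 33 = 285
Avg velocity = 285 / 9 = 31.67 points/sprint

31.67 points/sprint
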